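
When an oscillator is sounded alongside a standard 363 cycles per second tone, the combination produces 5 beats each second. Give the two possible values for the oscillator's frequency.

358 Hz or 368 Hz

|f − 363| = 5, so f = 363 ± 5.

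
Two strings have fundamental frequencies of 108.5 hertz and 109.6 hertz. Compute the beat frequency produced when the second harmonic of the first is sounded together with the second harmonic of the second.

2.2 Hz

Second harmonic of the first: 2·108.5 = 217.0 Hz.
Second harmonic of the second: 2·109.6 = 219.2 Hz.
f_beat = |217.0 − 219.2| = 2.2 Hz.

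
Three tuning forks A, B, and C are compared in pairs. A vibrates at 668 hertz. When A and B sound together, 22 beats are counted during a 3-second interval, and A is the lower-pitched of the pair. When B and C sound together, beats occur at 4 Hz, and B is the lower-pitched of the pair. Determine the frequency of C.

679.3333 Hz

A–B: Beat frequency = 22/3 = 7.3333 Hz.
B is above A, so f_B = 668 + 7.3333 = 675.3333 Hz.
C is above B, so f_C = 675.3333 + 4 = 679.3333 Hz.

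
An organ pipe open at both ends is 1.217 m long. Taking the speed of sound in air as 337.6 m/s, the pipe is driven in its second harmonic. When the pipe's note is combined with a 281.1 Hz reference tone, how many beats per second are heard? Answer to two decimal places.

Open pipe: f_n = n·v/(2L) = 2·337.6/(2·1.217) = 277.4035 Hz.
f_beat = |277.4035 − 281.1| = 3.70 Hz.

3.70 Hz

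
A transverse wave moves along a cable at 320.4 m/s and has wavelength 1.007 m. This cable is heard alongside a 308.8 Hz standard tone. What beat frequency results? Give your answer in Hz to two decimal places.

9.37 Hz

Source frequency f = v/λ = 320.4/1.007 = 318.1728 Hz.
f_beat = |318.1728 − 308.8| = 9.37 Hz.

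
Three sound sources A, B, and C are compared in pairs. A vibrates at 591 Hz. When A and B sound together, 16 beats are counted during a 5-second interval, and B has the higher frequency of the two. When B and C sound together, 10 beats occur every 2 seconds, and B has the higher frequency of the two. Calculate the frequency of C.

589.2 Hz

A–B: Beat frequency = 16/5 = 3.2 Hz.
B is above A, so f_B = 591 + 3.2 = 594.2 Hz.
B–C: Beat frequency = 10/2 = 5 Hz.
C is below B, so f_C = 594.2 − 5 = 589.2 Hz.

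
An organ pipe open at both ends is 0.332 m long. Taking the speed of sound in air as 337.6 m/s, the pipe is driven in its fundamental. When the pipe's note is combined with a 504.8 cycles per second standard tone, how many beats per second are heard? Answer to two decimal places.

3.63 Hz

Open pipe: f_n = n·v/(2L) = 1·337.6/(2·0.332) = 508.4337 Hz.
f_beat = |508.4337 − 504.8| = 3.63 Hz.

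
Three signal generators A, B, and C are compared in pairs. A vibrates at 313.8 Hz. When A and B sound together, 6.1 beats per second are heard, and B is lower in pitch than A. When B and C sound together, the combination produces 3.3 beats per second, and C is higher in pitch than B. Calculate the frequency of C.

B is below A, so f_B = 313.8 − 6.1 = 307.7 Hz.
C is above B, so f_C = 307.7 + 3.3 = 311 Hz.

311 Hz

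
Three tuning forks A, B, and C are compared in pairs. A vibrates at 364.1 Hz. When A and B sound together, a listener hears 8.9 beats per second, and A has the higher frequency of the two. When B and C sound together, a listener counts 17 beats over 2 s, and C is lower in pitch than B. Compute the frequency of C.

B is below A, so f_B = 364.1 − 8.9 = 355.2 Hz.
B–C: Beat frequency = 17/2 = 8.5 Hz.
C is below B, so f_C = 355.2 − 8.5 = 346.7 Hz.

346.7 Hz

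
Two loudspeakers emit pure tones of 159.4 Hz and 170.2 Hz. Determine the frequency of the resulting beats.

10.8 Hz

The beat frequency equals the magnitude of the frequency difference.
|159.4 − 170.2| = 10.8 Hz.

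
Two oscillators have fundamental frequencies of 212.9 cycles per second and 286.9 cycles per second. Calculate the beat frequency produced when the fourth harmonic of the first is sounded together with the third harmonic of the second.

Fourth harmonic of the first: 4·212.9 = 851.6 Hz.
Third harmonic of the second: 3·286.9 = 860.7 Hz.
f_beat = |851.6 − 860.7| = 9.1 Hz.

9.1 Hz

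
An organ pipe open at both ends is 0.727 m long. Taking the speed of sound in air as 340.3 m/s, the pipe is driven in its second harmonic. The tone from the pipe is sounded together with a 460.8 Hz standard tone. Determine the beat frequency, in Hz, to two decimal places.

Open pipe: f_n = n·v/(2L) = 2·340.3/(2·0.727) = 468.0880 Hz.
f_beat = |468.0880 − 460.8| = 7.29 Hz.

7.29 Hz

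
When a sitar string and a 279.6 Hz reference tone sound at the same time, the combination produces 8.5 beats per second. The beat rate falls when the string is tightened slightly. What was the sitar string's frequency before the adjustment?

271.1 Hz

|f − 279.6| = 8.5, so the sitar string was at either 271.1 Hz or 288.1 Hz.
Increasing tension raises a string's frequency; the adjustment raises the sitar string's frequency.
The beat rate fell, so the adjustment moved the sitar string toward 279.6 Hz — it must have started below the reference.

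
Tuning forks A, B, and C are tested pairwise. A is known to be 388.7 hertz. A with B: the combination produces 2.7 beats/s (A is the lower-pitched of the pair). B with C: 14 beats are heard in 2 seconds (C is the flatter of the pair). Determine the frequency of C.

384.4 Hz

B is above A, so f_B = 388.7 + 2.7 = 391.4 Hz.
B–C: Beat frequency = 14/2 = 7 Hz.
C is below B, so f_C = 391.4 − 7 = 384.4 Hz.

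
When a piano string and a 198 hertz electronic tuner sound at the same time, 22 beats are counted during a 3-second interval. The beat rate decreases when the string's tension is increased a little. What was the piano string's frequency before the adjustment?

Beat frequency = 22/3 = 7.3333 Hz.
|f − 198| = 7.3333, so the piano string was at either 190.6667 Hz or 205.3333 Hz.
Higher tension means higher frequency; the adjustment raises the piano string's frequency.
The beat rate fell, so the adjustment moved the piano string toward 198 Hz — it must have started below the reference.

190.6667 Hz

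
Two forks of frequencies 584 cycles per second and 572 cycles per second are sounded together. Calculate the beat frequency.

f_beat = |f₁ − f₂|.
|584 − 572| = 12 Hz.

12 Hz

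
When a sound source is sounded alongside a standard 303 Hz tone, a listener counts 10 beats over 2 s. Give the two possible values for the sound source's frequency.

Beat frequency = 10/2 = 5 Hz.
|f − 303| = 5, so f = 303 ± 5.

298 Hz or 308 Hz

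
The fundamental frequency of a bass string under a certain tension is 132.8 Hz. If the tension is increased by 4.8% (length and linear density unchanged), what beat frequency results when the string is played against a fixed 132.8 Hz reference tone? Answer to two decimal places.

For a string, f ∝ √T, so the new frequency is 132.8·√1.048 = 135.9498 Hz.
f_beat = |135.9498 − 132.8| = 3.15 Hz.

3.15 Hz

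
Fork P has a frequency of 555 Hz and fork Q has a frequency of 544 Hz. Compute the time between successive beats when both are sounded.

f_beat = |555 − 544| = 11 Hz.
Beat period T = 1 / f_beat = 1 / 11 s.

0.091 s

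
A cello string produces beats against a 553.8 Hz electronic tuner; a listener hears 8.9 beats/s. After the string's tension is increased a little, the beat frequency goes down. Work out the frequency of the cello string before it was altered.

|f − 553.8| = 8.9, so the cello string was at either 544.9 Hz or 562.7 Hz.
Higher tension means higher frequency; the adjustment raises the cello string's frequency.
The beat rate fell, so the adjustment moved the cello string toward 553.8 Hz — it must have started below the reference.

544.9 Hz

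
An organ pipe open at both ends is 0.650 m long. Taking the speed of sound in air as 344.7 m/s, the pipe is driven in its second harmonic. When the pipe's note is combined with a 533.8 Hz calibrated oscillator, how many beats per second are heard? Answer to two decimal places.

3.49 Hz

Open pipe: f_n = n·v/(2L) = 2·344.7/(2·0.650) = 530.3077 Hz.
f_beat = |530.3077 − 533.8| = 3.49 Hz.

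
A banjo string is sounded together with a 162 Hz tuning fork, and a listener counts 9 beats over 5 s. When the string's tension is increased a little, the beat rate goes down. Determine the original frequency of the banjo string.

Beat frequency = 9/5 = 1.8 Hz.
|f − 162| = 1.8, so the banjo string was at either 160.2 Hz or 163.8 Hz.
Higher tension means higher frequency; the adjustment raises the banjo string's frequency.
The beat rate fell, so the adjustment moved the banjo string toward 162 Hz — it must have started below the reference.

160.2 Hz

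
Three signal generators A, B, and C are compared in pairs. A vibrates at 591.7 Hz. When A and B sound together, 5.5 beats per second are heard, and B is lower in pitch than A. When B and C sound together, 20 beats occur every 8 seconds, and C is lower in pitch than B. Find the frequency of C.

B is below A, so f_B = 591.7 − 5.5 = 586.2 Hz.
B–C: Beat frequency = 20/8 = 2.5 Hz.
C is below B, so f_C = 586.2 − 2.5 = 583.7 Hz.

583.7 Hz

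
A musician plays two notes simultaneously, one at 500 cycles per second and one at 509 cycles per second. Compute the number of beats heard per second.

9 Hz

Beats arise from superposition of two nearby frequencies; the beat rate is |f₁ − f₂|.
|500 − 509| = 9 Hz.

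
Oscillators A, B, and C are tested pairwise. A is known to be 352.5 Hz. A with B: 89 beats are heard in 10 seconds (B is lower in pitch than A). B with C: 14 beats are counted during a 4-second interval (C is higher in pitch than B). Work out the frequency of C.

347.1 Hz

A–B: Beat frequency = 89/10 = 8.9 Hz.
B is below A, so f_B = 352.5 − 8.9 = 343.6 Hz.
B–C: Beat frequency = 14/4 = 3.5 Hz.
C is above B, so f_C = 343.6 + 3.5 = 347.1 Hz.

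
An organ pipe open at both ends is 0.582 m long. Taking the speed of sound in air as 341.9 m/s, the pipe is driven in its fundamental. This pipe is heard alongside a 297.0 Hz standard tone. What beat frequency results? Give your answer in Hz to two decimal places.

3.27 Hz

Open pipe: f_n = n·v/(2L) = 1·341.9/(2·0.582) = 293.7285 Hz.
f_beat = |293.7285 − 297.0| = 3.27 Hz.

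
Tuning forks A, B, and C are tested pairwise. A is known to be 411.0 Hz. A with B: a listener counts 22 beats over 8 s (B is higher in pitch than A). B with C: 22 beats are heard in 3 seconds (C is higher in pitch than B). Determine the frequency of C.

A–B: Beat frequency = 22/8 = 2.75 Hz.
B is above A, so f_B = 411.0 + 2.75 = 413.75 Hz.
B–C: Beat frequency = 22/3 = 7.3333 Hz.
C is above B, so f_C = 413.75 + 7.3333 = 421.0833 Hz.

421.0833 Hz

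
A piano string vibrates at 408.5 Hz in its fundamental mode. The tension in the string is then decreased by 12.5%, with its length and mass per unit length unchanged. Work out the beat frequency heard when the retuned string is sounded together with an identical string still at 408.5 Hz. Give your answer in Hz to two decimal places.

26.38 Hz

For a string, f ∝ √T, so the new frequency is 408.5·√0.875 = 382.1168 Hz.
f_beat = |382.1168 − 408.5| = 26.38 Hz.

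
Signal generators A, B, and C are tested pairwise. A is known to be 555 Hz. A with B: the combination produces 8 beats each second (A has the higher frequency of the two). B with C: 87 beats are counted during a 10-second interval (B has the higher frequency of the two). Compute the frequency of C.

B is below A, so f_B = 555 − 8 = 547 Hz.
B–C: Beat frequency = 87/10 = 8.7 Hz.
C is below B, so f_C = 547 − 8.7 = 538.3 Hz.

538.3 Hz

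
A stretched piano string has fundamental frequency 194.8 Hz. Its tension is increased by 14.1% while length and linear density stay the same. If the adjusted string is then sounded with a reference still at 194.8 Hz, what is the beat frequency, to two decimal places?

For a string, f ∝ √T, so the new frequency is 194.8·√1.141 = 208.0807 Hz.
f_beat = |208.0807 − 194.8| = 13.28 Hz.

13.28 Hz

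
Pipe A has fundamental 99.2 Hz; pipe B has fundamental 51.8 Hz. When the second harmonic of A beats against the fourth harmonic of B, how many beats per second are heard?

8.8 Hz

Second harmonic of the first: 2·99.2 = 198.4 Hz.
Fourth harmonic of the second: 4·51.8 = 207.2 Hz.
f_beat = |198.4 − 207.2| = 8.8 Hz.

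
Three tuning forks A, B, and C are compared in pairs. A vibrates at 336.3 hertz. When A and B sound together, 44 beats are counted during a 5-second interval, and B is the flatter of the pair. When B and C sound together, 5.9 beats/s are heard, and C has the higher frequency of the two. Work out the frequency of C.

333.4 Hz

A–B: Beat frequency = 44/5 = 8.8 Hz.
B is below A, so f_B = 336.3 − 8.8 = 327.5 Hz.
C is above B, so f_C = 327.5 + 5.9 = 333.4 Hz.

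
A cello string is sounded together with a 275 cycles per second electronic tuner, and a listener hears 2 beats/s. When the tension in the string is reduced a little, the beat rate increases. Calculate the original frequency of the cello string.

273 Hz

|f − 275| = 2, so the cello string was at either 273 Hz or 277 Hz.
Lower tension means lower frequency; the adjustment lowers the cello string's frequency.
The beat rate rose, so the adjustment moved the cello string further from 275 Hz — it was already below the reference.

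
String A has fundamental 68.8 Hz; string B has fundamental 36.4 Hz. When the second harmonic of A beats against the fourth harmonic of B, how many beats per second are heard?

Second harmonic of the first: 2·68.8 = 137.6 Hz.
Fourth harmonic of the second: 4·36.4 = 145.6 Hz.
f_beat = |137.6 − 145.6| = 8.0 Hz.

8.0 Hz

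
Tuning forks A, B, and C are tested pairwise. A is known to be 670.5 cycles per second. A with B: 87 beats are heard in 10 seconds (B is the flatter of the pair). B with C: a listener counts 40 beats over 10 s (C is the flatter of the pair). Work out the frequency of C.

657.8 Hz

A–B: Beat frequency = 87/10 = 8.7 Hz.
B is below A, so f_B = 670.5 − 8.7 = 661.8 Hz.
B–C: Beat frequency = 40/10 = 4 Hz.
C is below B, so f_C = 661.8 − 4 = 657.8 Hz.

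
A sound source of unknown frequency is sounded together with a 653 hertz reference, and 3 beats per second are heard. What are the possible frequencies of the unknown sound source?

|f − 653| = 3, so f = 653 ± 3.

650 Hz or 656 Hz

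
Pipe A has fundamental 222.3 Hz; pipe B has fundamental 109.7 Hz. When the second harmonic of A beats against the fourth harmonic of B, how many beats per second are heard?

5.8 Hz

Second harmonic of the first: 2·222.3 = 444.6 Hz.
Fourth harmonic of the second: 4·109.7 = 438.8 Hz.
f_beat = |444.6 − 438.8| = 5.8 Hz.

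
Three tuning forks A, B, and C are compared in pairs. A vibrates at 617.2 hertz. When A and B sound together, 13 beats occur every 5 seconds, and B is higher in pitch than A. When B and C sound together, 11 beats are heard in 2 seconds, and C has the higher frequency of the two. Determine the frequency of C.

A–B: Beat frequency = 13/5 = 2.6 Hz.
B is above A, so f_B = 617.2 + 2.6 = 619.8 Hz.
B–C: Beat frequency = 11/2 = 5.5 Hz.
C is above B, so f_C = 619.8 + 5.5 = 625.3 Hz.

625.3 Hz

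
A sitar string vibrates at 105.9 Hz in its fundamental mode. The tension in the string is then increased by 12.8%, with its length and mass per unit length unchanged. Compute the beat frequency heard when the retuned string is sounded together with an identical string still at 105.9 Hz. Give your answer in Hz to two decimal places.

6.57 Hz

For a string, f ∝ √T, so the new frequency is 105.9·√1.128 = 112.4736 Hz.
f_beat = |112.4736 − 105.9| = 6.57 Hz.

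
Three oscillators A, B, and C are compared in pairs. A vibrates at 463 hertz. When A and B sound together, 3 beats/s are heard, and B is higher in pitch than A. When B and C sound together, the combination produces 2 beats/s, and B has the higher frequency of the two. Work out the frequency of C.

B is above A, so f_B = 463 + 3 = 466 Hz.
C is below B, so f_C = 466 − 2 = 464 Hz.

464 Hz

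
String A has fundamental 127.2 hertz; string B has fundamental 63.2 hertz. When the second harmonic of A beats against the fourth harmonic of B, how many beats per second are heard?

1.6 Hz

Second harmonic of the first: 2·127.2 = 254.4 Hz.
Fourth harmonic of the second: 4·63.2 = 252.8 Hz.
f_beat = |254.4 − 252.8| = 1.6 Hz.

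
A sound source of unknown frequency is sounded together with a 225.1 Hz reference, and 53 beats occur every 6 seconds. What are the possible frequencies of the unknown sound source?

Beat frequency = 53/6 = 8.8333 Hz.
|f − 225.1| = 8.8333, so f = 225.1 ± 8.8333.

216.2667 Hz or 233.9333 Hz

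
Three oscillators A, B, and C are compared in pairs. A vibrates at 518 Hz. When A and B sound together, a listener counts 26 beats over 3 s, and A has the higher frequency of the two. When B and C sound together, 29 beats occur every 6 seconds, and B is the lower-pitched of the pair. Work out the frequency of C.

514.1667 Hz

A–B: Beat frequency = 26/3 = 8.6667 Hz.
B is below A, so f_B = 518 − 8.6667 = 509.3333 Hz.
B–C: Beat frequency = 29/6 = 4.8333 Hz.
C is above B, so f_C = 509.3333 + 4.8333 = 514.1667 Hz.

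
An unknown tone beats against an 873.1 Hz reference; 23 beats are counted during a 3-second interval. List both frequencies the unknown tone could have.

Beat frequency = 23/3 = 7.6667 Hz.
|f − 873.1| = 7.6667, so f = 873.1 ± 7.6667.

865.4333 Hz or 880.7667 Hz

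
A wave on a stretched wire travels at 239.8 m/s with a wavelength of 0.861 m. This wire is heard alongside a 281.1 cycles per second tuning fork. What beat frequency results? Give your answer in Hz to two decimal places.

2.59 Hz

Source frequency f = v/λ = 239.8/0.861 = 278.5134 Hz.
f_beat = |278.5134 − 281.1| = 2.59 Hz.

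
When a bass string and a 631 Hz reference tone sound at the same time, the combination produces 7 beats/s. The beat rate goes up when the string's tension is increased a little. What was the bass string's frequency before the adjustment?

638 Hz

|f − 631| = 7, so the bass string was at either 624 Hz or 638 Hz.
Higher tension means higher frequency; the adjustment raises the bass string's frequency.
The beat rate rose, so the adjustment moved the bass string further from 631 Hz — it was already above the reference.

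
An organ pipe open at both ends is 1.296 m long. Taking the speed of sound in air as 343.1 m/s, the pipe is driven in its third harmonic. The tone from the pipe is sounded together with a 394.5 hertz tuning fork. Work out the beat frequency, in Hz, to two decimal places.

Open pipe: f_n = n·v/(2L) = 3·343.1/(2·1.296) = 397.1065 Hz.
f_beat = |397.1065 − 394.5| = 2.61 Hz.

2.61 Hz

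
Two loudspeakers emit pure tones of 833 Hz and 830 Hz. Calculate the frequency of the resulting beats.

Beats arise from superposition of two nearby frequencies; the beat rate is |f₁ − f₂|.
|833 − 830| = 3 Hz.

3 Hz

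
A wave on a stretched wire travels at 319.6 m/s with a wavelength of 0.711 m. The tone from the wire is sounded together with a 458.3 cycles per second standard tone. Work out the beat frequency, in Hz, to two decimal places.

Source frequency f = v/λ = 319.6/0.711 = 449.5077 Hz.
f_beat = |449.5077 − 458.3| = 8.79 Hz.

8.79 Hz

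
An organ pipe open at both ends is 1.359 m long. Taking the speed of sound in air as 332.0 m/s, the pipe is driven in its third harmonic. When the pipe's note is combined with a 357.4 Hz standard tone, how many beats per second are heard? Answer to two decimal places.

9.05 Hz

Open pipe: f_n = n·v/(2L) = 3·332.0/(2·1.359) = 366.4459 Hz.
f_beat = |366.4459 − 357.4| = 9.05 Hz.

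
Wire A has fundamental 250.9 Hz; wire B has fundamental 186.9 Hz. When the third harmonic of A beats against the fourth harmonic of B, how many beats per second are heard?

5.1 Hz

Third harmonic of the first: 3·250.9 = 752.7 Hz.
Fourth harmonic of the second: 4·186.9 = 747.6 Hz.
f_beat = |752.7 − 747.6| = 5.1 Hz.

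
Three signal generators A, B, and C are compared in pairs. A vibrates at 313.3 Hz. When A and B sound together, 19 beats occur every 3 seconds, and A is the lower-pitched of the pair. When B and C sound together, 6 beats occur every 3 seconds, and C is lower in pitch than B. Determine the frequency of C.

A–B: Beat frequency = 19/3 = 6.3333 Hz.
B is above A, so f_B = 313.3 + 6.3333 = 319.6333 Hz.
B–C: Beat frequency = 6/3 = 2 Hz.
C is below B, so f_C = 319.6333 − 2 = 317.6333 Hz.

317.6333 Hz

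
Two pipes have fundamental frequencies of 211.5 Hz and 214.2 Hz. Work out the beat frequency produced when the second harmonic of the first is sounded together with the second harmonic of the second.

Second harmonic of the first: 2·211.5 = 423.0 Hz.
Second harmonic of the second: 2·214.2 = 428.4 Hz.
f_beat = |423.0 − 428.4| = 5.4 Hz.

5.4 Hz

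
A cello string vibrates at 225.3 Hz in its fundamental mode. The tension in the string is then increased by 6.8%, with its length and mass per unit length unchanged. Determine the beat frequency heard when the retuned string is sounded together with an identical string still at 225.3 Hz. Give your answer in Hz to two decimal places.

For a string, f ∝ √T, so the new frequency is 225.3·√1.068 = 232.8342 Hz.
f_beat = |232.8342 − 225.3| = 7.53 Hz.

7.53 Hz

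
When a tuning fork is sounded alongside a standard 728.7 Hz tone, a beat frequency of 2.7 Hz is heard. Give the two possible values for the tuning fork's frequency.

|f − 728.7| = 2.7, so f = 728.7 ± 2.7.

726 Hz or 731.4 Hz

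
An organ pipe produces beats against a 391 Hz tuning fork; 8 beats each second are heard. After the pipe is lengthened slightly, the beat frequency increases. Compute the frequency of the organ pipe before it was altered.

383 Hz

|f − 391| = 8, so the organ pipe was at either 383 Hz or 399 Hz.
A longer pipe has a lower fundamental; the adjustment lowers the organ pipe's frequency.
The beat rate rose, so the adjustment moved the organ pipe further from 391 Hz — it was already below the reference.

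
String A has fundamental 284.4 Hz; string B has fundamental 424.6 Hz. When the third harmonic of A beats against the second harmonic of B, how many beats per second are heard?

Third harmonic of the first: 3·284.4 = 853.2 Hz.
Second harmonic of the second: 2·424.6 = 849.2 Hz.
f_beat = |853.2 − 849.2| = 4.0 Hz.

4.0 Hz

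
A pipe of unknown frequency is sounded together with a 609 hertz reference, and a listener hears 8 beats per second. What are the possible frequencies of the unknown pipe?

|f − 609| = 8, so f = 609 ± 8.

601 Hz or 617 Hz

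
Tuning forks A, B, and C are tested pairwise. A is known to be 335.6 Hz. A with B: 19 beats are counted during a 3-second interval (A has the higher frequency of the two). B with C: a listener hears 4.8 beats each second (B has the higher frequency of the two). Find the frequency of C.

A–B: Beat frequency = 19/3 = 6.3333 Hz.
B is below A, so f_B = 335.6 − 6.3333 = 329.2667 Hz.
C is below B, so f_C = 329.2667 − 4.8 = 324.4667 Hz.

324.4667 Hz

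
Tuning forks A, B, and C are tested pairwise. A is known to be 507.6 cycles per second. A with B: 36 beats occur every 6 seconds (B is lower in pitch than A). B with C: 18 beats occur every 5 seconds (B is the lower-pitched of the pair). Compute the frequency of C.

505.2 Hz

A–B: Beat frequency = 36/6 = 6 Hz.
B is below A, so f_B = 507.6 − 6 = 501.6 Hz.
B–C: Beat frequency = 18/5 = 3.6 Hz.
C is above B, so f_C = 501.6 + 3.6 = 505.2 Hz.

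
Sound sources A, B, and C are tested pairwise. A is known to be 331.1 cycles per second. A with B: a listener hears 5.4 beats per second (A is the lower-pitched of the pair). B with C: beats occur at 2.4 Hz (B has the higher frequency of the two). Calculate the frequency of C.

B is above A, so f_B = 331.1 + 5.4 = 336.5 Hz.
C is below B, so f_C = 336.5 − 2.4 = 334.1 Hz.

334.1 Hz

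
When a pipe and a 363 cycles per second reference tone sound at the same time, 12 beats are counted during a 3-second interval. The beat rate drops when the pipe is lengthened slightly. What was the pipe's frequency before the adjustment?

367 Hz

Beat frequency = 12/3 = 4 Hz.
|f − 363| = 4, so the pipe was at either 359 Hz or 367 Hz.
A longer pipe has a lower fundamental; the adjustment lowers the pipe's frequency.
The beat rate fell, so the adjustment moved the pipe toward 363 Hz — it must have started above the reference.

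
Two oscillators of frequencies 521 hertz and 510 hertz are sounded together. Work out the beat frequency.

11 Hz

The beat frequency equals the magnitude of the frequency difference.
|521 − 510| = 11 Hz.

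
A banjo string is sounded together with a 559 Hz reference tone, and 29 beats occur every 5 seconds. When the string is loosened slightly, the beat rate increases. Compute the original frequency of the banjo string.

Beat frequency = 29/5 = 5.8 Hz.
|f − 559| = 5.8, so the banjo string was at either 553.2 Hz or 564.8 Hz.
Reducing tension lowers a string's frequency; the adjustment lowers the banjo string's frequency.
The beat rate rose, so the adjustment moved the banjo string further from 559 Hz — it was already below the reference.

553.2 Hz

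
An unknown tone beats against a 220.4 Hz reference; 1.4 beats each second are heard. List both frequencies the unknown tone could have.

219 Hz or 221.8 Hz

|f − 220.4| = 1.4, so f = 220.4 ± 1.4.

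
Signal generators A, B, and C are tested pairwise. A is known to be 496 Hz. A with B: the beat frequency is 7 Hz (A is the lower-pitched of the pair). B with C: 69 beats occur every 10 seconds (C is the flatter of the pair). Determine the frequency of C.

B is above A, so f_B = 496 + 7 = 503 Hz.
B–C: Beat frequency = 69/10 = 6.9 Hz.
C is below B, so f_C = 503 − 6.9 = 496.1 Hz.

496.1 Hz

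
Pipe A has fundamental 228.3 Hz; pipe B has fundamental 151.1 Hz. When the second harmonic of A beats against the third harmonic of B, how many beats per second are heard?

Second harmonic of the first: 2·228.3 = 456.6 Hz.
Third harmonic of the second: 3·151.1 = 453.3 Hz.
f_beat = |456.6 − 453.3| = 3.3 Hz.

3.3 Hz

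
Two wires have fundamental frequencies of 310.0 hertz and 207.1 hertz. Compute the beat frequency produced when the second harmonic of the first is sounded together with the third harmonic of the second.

1.3 Hz

Second harmonic of the first: 2·310.0 = 620.0 Hz.
Third harmonic of the second: 3·207.1 = 621.3 Hz.
f_beat = |620.0 − 621.3| = 1.3 Hz.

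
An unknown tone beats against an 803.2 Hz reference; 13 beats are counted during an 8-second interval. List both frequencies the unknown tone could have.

Beat frequency = 13/8 = 1.625 Hz.
|f − 803.2| = 1.625, so f = 803.2 ± 1.625.

801.575 Hz or 804.825 Hz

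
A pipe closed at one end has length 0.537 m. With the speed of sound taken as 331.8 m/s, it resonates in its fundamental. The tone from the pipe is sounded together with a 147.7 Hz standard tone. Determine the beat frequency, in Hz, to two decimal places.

Closed pipe (odd harmonics): f_n = n·v/(4L) = 1·331.8/(4·0.537) = 154.4693 Hz.
f_beat = |154.4693 − 147.7| = 6.77 Hz.

6.77 Hz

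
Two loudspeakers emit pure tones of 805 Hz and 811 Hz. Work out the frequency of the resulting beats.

6 Hz

f_beat = |f₁ − f₂|.
|805 − 811| = 6 Hz.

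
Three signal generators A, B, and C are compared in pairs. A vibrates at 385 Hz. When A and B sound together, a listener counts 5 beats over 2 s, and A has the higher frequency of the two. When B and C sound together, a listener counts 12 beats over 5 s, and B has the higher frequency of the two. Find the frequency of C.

380.1 Hz

A–B: Beat frequency = 5/2 = 2.5 Hz.
B is below A, so f_B = 385 − 2.5 = 382.5 Hz.
B–C: Beat frequency = 12/5 = 2.4 Hz.
C is below B, so f_C = 382.5 − 2.4 = 380.1 Hz.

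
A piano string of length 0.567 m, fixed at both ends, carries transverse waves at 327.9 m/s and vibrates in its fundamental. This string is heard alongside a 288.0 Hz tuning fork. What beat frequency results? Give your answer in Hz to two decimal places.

For a string fixed at both ends, f_n = n·v/(2L) = 1·327.9/(2·0.567) = 289.1534 Hz.
f_beat = |289.1534 − 288.0| = 1.15 Hz.

1.15 Hz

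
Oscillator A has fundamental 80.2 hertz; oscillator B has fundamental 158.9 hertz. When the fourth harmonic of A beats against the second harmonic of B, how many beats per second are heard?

3.0 Hz

Fourth harmonic of the first: 4·80.2 = 320.8 Hz.
Second harmonic of the second: 2·158.9 = 317.8 Hz.
f_beat = |320.8 − 317.8| = 3.0 Hz.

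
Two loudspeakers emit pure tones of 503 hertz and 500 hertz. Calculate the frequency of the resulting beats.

3 Hz

Beats arise from superposition of two nearby frequencies; the beat rate is |f₁ − f₂|.
|503 − 500| = 3 Hz.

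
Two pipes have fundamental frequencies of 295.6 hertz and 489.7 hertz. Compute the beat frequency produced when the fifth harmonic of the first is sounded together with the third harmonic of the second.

Fifth harmonic of the first: 5·295.6 = 1478.0 Hz.
Third harmonic of the second: 3·489.7 = 1469.1 Hz.
f_beat = |1478.0 − 1469.1| = 8.9 Hz.

8.9 Hz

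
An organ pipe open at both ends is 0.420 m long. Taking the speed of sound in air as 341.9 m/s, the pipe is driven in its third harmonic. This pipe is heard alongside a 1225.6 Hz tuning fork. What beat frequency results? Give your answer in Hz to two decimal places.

Open pipe: f_n = n·v/(2L) = 3·341.9/(2·0.420) = 1221.0714 Hz.
f_beat = |1221.0714 − 1225.6| = 4.53 Hz.

4.53 Hz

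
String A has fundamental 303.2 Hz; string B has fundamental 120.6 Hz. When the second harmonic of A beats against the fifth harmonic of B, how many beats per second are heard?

3.4 Hz

Second harmonic of the first: 2·303.2 = 606.4 Hz.
Fifth harmonic of the second: 5·120.6 = 603.0 Hz.
f_beat = |606.4 − 603.0| = 3.4 Hz.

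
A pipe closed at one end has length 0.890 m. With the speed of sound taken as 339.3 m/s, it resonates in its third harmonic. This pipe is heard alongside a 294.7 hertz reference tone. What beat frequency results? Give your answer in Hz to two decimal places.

Closed pipe (odd harmonics): f_n = n·v/(4L) = 3·339.3/(4·0.890) = 285.9270 Hz.
f_beat = |285.9270 − 294.7| = 8.77 Hz.

8.77 Hz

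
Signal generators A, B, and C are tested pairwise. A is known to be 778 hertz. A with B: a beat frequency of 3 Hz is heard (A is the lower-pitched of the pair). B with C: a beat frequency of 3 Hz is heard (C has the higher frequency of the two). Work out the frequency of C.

B is above A, so f_B = 778 + 3 = 781 Hz.
C is above B, so f_C = 781 + 3 = 784 Hz.

784 Hz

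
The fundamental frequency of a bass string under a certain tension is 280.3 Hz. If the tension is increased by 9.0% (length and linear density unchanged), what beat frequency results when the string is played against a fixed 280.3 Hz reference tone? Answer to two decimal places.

12.34 Hz

For a string, f ∝ √T, so the new frequency is 280.3·√1.090 = 292.6418 Hz.
f_beat = |292.6418 − 280.3| = 12.34 Hz.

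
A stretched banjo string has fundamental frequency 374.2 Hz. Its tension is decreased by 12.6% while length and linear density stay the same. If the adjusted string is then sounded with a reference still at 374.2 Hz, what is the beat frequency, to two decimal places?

24.37 Hz

For a string, f ∝ √T, so the new frequency is 374.2·√0.874 = 349.8320 Hz.
f_beat = |349.8320 − 374.2| = 24.37 Hz.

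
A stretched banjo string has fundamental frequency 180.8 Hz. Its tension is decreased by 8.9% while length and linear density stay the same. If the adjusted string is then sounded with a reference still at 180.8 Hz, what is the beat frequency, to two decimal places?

For a string, f ∝ √T, so the new frequency is 180.8·√0.911 = 172.5669 Hz.
f_beat = |172.5669 − 180.8| = 8.23 Hz.

8.23 Hz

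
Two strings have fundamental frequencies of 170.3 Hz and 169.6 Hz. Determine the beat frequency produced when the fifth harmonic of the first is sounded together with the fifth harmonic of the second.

3.5 Hz

Fifth harmonic of the first: 5·170.3 = 851.5 Hz.
Fifth harmonic of the second: 5·169.6 = 848.0 Hz.
f_beat = |851.5 − 848.0| = 3.5 Hz.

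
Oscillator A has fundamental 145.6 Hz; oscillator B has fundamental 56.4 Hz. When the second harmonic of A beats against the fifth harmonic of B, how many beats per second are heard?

Second harmonic of the first: 2·145.6 = 291.2 Hz.
Fifth harmonic of the second: 5·56.4 = 282.0 Hz.
f_beat = |291.2 − 282.0| = 9.2 Hz.

9.2 Hz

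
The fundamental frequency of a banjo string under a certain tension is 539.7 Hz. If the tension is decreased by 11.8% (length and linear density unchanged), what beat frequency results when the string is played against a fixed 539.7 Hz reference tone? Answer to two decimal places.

For a string, f ∝ √T, so the new frequency is 539.7·√0.882 = 506.8585 Hz.
f_beat = |506.8585 − 539.7| = 32.84 Hz.

32.84 Hz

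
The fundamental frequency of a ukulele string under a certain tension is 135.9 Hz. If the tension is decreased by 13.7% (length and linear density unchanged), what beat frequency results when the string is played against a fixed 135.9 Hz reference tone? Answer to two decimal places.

For a string, f ∝ √T, so the new frequency is 135.9·√0.863 = 126.2481 Hz.
f_beat = |126.2481 − 135.9| = 9.65 Hz.

9.65 Hz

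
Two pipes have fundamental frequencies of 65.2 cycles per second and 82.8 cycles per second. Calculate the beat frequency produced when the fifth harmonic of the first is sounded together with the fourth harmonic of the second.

Fifth harmonic of the first: 5·65.2 = 326.0 Hz.
Fourth harmonic of the second: 4·82.8 = 331.2 Hz.
f_beat = |326.0 − 331.2| = 5.2 Hz.

5.2 Hz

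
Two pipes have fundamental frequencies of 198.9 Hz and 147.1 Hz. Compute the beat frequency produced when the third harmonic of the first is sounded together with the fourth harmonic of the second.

8.3 Hz

Third harmonic of the first: 3·198.9 = 596.7 Hz.
Fourth harmonic of the second: 4·147.1 = 588.4 Hz.
f_beat = |596.7 − 588.4| = 8.3 Hz.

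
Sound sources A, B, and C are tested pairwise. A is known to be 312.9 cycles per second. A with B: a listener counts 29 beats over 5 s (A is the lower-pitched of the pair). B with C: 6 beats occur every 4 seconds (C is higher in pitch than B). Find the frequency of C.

A–B: Beat frequency = 29/5 = 5.8 Hz.
B is above A, so f_B = 312.9 + 5.8 = 318.7 Hz.
B–C: Beat frequency = 6/4 = 1.5 Hz.
C is above B, so f_C = 318.7 + 1.5 = 320.2 Hz.

320.2 Hz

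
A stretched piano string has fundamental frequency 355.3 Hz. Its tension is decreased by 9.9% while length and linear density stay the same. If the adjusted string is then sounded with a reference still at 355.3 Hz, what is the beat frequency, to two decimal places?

18.05 Hz

For a string, f ∝ √T, so the new frequency is 355.3·√0.901 = 337.2544 Hz.
f_beat = |337.2544 − 355.3| = 18.05 Hz.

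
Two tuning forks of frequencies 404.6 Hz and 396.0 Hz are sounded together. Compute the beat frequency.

8.6 Hz

The beat frequency equals the magnitude of the frequency difference.
|404.6 − 396.0| = 8.6 Hz.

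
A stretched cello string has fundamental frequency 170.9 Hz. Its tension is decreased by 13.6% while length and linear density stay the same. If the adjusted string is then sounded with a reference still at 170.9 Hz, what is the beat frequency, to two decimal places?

For a string, f ∝ √T, so the new frequency is 170.9·√0.864 = 158.8543 Hz.
f_beat = |158.8543 − 170.9| = 12.05 Hz.

12.05 Hz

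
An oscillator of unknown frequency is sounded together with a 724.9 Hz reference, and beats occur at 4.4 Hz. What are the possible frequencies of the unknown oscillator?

|f − 724.9| = 4.4, so f = 724.9 ± 4.4.

720.5 Hz or 729.3 Hz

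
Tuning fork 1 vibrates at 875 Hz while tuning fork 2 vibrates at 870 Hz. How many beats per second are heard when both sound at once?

5 Hz

Beats arise from superposition of two nearby frequencies; the beat rate is |f₁ − f₂|.
|875 − 870| = 5 Hz.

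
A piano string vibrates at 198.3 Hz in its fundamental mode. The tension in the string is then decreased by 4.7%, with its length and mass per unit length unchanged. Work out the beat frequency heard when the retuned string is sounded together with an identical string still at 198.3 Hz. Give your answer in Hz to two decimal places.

For a string, f ∝ √T, so the new frequency is 198.3·√0.953 = 193.5839 Hz.
f_beat = |193.5839 − 198.3| = 4.72 Hz.

4.72 Hz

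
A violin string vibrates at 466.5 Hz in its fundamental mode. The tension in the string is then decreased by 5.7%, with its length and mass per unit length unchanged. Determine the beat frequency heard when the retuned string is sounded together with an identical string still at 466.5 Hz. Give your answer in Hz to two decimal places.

For a string, f ∝ √T, so the new frequency is 466.5·√0.943 = 453.0097 Hz.
f_beat = |453.0097 − 466.5| = 13.49 Hz.

13.49 Hz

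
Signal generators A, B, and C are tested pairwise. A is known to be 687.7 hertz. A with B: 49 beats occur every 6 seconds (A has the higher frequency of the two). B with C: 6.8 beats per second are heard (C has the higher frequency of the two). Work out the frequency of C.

686.3333 Hz

A–B: Beat frequency = 49/6 = 8.1667 Hz.
B is below A, so f_B = 687.7 − 8.1667 = 679.5333 Hz.
C is above B, so f_C = 679.5333 + 6.8 = 686.3333 Hz.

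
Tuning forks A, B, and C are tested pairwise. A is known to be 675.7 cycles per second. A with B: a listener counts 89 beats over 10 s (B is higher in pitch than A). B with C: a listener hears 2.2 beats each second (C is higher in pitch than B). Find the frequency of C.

A–B: Beat frequency = 89/10 = 8.9 Hz.
B is above A, so f_B = 675.7 + 8.9 = 684.6 Hz.
C is above B, so f_C = 684.6 + 2.2 = 686.8 Hz.

686.8 Hz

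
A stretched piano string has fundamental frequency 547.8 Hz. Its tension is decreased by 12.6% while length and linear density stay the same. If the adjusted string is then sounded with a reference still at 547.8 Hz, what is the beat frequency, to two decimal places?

35.67 Hz

For a string, f ∝ √T, so the new frequency is 547.8·√0.874 = 512.1271 Hz.
f_beat = |512.1271 − 547.8| = 35.67 Hz.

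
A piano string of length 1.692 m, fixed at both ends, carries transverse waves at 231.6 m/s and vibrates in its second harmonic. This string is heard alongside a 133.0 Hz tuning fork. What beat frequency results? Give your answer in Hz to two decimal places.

3.88 Hz

For a string fixed at both ends, f_n = n·v/(2L) = 2·231.6/(2·1.692) = 136.8794 Hz.
f_beat = |136.8794 − 133.0| = 3.88 Hz.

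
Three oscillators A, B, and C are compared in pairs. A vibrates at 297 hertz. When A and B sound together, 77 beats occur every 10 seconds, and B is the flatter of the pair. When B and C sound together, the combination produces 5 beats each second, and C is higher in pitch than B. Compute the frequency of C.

294.3 Hz

A–B: Beat frequency = 77/10 = 7.7 Hz.
B is below A, so f_B = 297 − 7.7 = 289.3 Hz.
C is above B, so f_C = 289.3 + 5 = 294.3 Hz.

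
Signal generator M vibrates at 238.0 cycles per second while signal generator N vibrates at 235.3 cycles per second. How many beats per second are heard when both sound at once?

The beat frequency equals the magnitude of the frequency difference.
|238.0 − 235.3| = 2.7 Hz.

2.7 Hz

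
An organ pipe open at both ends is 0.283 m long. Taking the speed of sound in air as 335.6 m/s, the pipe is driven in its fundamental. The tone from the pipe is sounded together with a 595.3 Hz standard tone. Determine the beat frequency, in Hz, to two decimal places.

Open pipe: f_n = n·v/(2L) = 1·335.6/(2·0.283) = 592.9329 Hz.
f_beat = |592.9329 − 595.3| = 2.37 Hz.

2.37 Hz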